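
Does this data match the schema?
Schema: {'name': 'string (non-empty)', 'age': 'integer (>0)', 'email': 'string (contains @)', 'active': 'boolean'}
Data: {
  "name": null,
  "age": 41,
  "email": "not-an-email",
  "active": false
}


Validating each field against schema:
  name: FAIL (null is not a string)
  age: OK (positive integer)
  email: FAIL ("not-an-email" does not contain @)
  active: OK (boolean)

Result: INVALID (2 errors: name, email)

INVALID (2 errors: name, email)


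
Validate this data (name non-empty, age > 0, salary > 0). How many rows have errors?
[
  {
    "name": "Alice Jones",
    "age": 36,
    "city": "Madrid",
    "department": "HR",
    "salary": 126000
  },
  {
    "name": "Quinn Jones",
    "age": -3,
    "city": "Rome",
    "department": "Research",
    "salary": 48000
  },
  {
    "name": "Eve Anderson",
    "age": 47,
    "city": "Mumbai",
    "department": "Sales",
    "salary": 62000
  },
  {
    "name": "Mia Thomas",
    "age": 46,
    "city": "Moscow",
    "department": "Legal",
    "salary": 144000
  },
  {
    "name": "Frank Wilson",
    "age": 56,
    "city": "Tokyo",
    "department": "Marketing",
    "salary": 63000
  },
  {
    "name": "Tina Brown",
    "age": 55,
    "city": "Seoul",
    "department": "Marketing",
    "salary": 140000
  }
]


Validating 6 records:
Rules: name non-empty, age > 0, salary > 0

  Row 1 (Alice Jones): OK
  Row 2 (Quinn Jones): negative age: -3
  Row 3 (Eve Anderson): OK
  Row 4 (Mia Thomas): OK
  Row 5 (Frank Wilson): OK
  Row 6 (Tina Brown): OK

Total errors: 1

1 errors


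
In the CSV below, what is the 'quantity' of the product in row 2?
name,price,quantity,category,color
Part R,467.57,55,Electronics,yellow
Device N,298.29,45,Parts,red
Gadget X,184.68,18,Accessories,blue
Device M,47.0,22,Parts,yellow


Query: Row 2 ('Device N'), column 'quantity'
Value: 45

45


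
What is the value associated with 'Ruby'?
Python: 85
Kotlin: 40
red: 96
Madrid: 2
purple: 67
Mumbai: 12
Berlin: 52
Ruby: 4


Looking up key 'Ruby'
Value: 4

4


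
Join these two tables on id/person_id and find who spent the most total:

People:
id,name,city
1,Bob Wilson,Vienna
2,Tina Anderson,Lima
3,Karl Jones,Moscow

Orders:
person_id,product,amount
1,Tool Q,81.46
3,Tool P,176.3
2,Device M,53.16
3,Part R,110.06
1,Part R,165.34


Join on: people.id = orders.person_id

Joined rows:
  Bob Wilson (Vienna) bought Tool Q for $81.46
  Karl Jones (Moscow) bought Tool P for $176.3
  Tina Anderson (Lima) bought Device M for $53.16
  Karl Jones (Moscow) bought Part R for $110.06
  Bob Wilson (Vienna) bought Part R for $165.34

Total per person:
  Karl Jones: $286.36
  Bob Wilson: $246.80
  Tina Anderson: $53.16

Top spender: Karl Jones ($286.36)

Karl Jones ($286.36)


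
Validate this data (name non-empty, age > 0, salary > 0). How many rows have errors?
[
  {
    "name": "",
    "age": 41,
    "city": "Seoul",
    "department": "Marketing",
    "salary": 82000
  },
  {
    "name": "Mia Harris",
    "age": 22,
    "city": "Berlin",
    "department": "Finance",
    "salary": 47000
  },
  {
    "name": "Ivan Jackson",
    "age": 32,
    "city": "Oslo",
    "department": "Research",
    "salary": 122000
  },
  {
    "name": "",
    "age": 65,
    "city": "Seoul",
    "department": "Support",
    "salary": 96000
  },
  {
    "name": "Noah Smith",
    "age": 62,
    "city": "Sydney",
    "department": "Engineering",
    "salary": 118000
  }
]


Validating 5 records:
Rules: name non-empty, age > 0, salary > 0

  Row 1 (???): empty name
  Row 2 (Mia Harris): OK
  Row 3 (Ivan Jackson): OK
  Row 4 (???): empty name
  Row 5 (Noah Smith): OK

Total errors: 2

2 errors


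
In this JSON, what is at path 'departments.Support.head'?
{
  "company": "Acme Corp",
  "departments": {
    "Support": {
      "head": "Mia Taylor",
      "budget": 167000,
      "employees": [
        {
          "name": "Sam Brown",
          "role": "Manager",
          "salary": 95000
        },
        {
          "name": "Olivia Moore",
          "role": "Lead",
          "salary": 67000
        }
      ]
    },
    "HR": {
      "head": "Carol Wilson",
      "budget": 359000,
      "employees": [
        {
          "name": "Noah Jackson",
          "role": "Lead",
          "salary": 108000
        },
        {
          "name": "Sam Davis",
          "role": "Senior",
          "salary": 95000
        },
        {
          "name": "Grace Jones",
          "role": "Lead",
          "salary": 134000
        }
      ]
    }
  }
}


Path: departments.Support.head

Navigate:
  -> departments
  -> Support
  -> head = 'Mia Taylor'

Mia Taylor


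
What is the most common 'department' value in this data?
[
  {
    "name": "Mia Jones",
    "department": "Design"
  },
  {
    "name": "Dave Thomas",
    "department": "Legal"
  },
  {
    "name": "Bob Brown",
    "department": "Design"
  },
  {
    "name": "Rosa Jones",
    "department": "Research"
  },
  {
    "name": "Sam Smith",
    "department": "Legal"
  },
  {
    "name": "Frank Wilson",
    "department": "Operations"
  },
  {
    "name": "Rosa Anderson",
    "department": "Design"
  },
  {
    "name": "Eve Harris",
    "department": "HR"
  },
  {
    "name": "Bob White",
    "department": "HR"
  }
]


Counting 'department' values across 9 records:

  Design: 3 ###
  Legal: 2 ##
  HR: 2 ##
  Research: 1 #
  Operations: 1 #

Most common: Design (3 times)

Design (3 times)


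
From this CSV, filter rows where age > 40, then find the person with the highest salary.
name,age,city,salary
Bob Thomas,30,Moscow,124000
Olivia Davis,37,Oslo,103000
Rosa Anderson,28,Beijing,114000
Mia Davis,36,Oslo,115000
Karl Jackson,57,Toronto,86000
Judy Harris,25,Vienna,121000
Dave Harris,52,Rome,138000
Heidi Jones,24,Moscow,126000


Filter: age > 40
Sort by: salary (descending)

Filtered records (2):
  Dave Harris, age 52, salary $138000
  Karl Jackson, age 57, salary $86000

Highest salary: Dave Harris ($138000)

Dave Harris


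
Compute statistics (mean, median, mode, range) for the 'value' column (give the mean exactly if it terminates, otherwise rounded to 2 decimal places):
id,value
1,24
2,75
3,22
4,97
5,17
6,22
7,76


Data: [24, 75, 22, 97, 17, 22, 76]
Count: 7
Sum: 333
Mean: 333/7 ≈ 47.57 (rounded to 2 decimal places)
Sorted: [17, 22, 22, 24, 75, 76, 97]
Median: 24.0
Mode: 22 (2 times)
Range: 97 - 17 = 80
Min: 17, Max: 97

mean≈47.57, median=24.0, mode=22, range=80


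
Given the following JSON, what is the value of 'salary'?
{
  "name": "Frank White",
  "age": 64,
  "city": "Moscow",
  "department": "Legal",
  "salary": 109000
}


Looking up field 'salary'
Value: 109000

109000


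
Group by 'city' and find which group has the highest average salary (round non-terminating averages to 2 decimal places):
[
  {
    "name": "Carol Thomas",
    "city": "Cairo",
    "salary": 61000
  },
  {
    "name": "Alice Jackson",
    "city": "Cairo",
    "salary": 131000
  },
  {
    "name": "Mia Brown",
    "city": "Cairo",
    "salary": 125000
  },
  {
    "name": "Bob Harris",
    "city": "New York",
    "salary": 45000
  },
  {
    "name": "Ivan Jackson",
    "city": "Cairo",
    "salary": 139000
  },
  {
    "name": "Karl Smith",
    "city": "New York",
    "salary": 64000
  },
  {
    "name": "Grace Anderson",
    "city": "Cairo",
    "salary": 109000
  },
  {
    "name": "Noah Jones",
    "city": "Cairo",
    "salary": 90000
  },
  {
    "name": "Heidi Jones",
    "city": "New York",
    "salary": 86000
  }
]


Group by: city

Groups:
  Cairo: 6 people, avg salary = 655000/6 ≈ $109166.67
  New York: 3 people, avg salary = 195000/3 = $65000

Highest average salary: Cairo (≈$109166.67)

Cairo (≈$109166.67)


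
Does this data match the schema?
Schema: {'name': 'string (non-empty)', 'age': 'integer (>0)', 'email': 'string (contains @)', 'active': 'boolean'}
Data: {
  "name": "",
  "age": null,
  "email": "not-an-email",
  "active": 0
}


Validating each field against schema:
  name: FAIL ("" is an empty string)
  age: FAIL (null is not an integer)
  email: FAIL ("not-an-email" does not contain @)
  active: FAIL (0 is not a boolean)

Result: INVALID (4 errors: name, age, email, active)

INVALID (4 errors: name, age, email, active)


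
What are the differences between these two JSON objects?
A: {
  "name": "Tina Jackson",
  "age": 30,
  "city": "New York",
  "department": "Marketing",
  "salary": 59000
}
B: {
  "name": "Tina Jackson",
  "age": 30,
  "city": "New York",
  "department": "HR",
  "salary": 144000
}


Comparing each field (in key order):
  name: same
  age: same
  city: same
  department: DIFFERENT
  salary: DIFFERENT
Differences:
  department: Marketing -> HR
  salary: 59000 -> 144000

2 field(s) changed

2 changes: department, salary


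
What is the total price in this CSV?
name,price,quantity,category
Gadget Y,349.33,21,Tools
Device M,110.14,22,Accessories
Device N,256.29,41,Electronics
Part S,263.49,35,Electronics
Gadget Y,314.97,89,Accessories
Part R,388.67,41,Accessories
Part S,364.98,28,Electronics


Computing total price:
Values: [349.33, 110.14, 256.29, 263.49, 314.97, 388.67, 364.98]
Sum = 2047.87

2047.87


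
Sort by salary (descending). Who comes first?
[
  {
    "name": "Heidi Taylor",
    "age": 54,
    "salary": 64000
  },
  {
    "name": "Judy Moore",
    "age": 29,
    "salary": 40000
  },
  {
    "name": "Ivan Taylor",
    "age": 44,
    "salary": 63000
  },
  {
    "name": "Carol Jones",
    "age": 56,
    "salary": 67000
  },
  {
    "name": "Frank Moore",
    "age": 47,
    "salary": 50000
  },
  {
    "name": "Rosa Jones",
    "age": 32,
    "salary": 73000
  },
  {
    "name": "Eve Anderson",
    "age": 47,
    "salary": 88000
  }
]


Sort by: salary (descending)

Sorted order:
  1. Eve Anderson (salary = 88000)
  2. Rosa Jones (salary = 73000)
  3. Carol Jones (salary = 67000)
  4. Heidi Taylor (salary = 64000)
  5. Ivan Taylor (salary = 63000)
  6. Frank Moore (salary = 50000)
  7. Judy Moore (salary = 40000)

First: Eve Anderson

Eve Anderson


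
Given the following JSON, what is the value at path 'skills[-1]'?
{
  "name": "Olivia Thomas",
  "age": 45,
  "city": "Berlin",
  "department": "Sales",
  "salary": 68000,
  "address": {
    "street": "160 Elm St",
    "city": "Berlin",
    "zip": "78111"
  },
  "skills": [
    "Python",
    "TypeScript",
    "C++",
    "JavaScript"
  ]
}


Query: skills[-1]
Path: skills -> last element
Value: JavaScript

JavaScript


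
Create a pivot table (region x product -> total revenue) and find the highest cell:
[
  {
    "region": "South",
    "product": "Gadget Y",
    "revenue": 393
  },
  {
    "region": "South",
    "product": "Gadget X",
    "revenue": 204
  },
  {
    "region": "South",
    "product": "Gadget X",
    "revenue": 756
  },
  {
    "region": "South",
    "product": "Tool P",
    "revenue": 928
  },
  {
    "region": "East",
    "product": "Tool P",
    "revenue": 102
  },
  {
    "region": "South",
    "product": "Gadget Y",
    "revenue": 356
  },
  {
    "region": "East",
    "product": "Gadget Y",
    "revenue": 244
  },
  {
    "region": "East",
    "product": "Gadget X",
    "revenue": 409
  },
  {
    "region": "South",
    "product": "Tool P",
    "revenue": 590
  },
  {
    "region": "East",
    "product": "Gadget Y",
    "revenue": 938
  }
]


Pivot: region (rows) x product (columns) -> total revenue

     Gadget X      Gadget Y      Tool P      
East           409          1182           102  
South          960           749          1518  

Highest: South / Tool P = $1518

South / Tool P = $1518


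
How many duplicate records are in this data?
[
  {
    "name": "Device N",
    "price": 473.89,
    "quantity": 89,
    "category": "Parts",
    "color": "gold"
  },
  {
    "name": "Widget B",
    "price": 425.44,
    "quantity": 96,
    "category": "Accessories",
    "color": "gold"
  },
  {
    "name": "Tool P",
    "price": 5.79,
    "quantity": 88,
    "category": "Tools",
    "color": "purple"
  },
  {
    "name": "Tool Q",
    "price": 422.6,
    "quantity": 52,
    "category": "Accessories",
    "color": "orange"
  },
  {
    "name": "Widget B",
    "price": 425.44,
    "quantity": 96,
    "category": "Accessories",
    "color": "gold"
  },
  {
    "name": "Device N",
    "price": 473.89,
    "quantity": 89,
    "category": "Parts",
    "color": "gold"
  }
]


Checking 6 records for duplicates:

  Row 1: Device N ($473.89, qty 89)
  Row 2: Widget B ($425.44, qty 96)
  Row 3: Tool P ($5.79, qty 88)
  Row 4: Tool Q ($422.6, qty 52)
  Row 5: Widget B ($425.44, qty 96) <-- DUPLICATE
  Row 6: Device N ($473.89, qty 89) <-- DUPLICATE

Duplicates found: 2
Unique records: 4

2 duplicates, 4 unique


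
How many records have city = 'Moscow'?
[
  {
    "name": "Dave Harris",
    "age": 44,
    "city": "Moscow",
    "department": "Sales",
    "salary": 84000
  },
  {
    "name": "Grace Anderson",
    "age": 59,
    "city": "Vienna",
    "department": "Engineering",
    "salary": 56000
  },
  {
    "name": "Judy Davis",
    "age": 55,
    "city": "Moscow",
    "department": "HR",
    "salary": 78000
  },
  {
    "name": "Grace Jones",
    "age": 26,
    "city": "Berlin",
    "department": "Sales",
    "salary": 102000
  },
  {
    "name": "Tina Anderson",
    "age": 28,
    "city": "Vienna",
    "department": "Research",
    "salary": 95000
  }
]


Data: 5 records
Condition: city = 'Moscow'

Checking each record:
  Dave Harris: Moscow MATCH
  Grace Anderson: Vienna
  Judy Davis: Moscow MATCH
  Grace Jones: Berlin
  Tina Anderson: Vienna

Count: 2

2


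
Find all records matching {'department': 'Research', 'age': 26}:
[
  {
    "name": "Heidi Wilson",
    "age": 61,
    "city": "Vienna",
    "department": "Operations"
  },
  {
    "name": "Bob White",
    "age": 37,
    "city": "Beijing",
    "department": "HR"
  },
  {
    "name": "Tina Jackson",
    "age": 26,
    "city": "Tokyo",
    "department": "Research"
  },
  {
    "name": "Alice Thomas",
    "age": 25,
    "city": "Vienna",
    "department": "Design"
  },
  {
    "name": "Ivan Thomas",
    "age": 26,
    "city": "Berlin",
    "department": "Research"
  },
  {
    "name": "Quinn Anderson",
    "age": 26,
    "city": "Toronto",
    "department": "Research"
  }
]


Search criteria: {'department': 'Research', 'age': 26}

Checking 6 records:
  Heidi Wilson: {department: Operations, age: 61}
  Bob White: {department: HR, age: 37}
  Tina Jackson: {department: Research, age: 26} <-- MATCH
  Alice Thomas: {department: Design, age: 25}
  Ivan Thomas: {department: Research, age: 26} <-- MATCH
  Quinn Anderson: {department: Research, age: 26} <-- MATCH

Matches: ["Tina Jackson", "Ivan Thomas", "Quinn Anderson"]

["Tina Jackson", "Ivan Thomas", "Quinn Anderson"]


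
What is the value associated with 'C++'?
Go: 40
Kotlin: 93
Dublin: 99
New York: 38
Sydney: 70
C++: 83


Looking up key 'C++'
Value: 83

83


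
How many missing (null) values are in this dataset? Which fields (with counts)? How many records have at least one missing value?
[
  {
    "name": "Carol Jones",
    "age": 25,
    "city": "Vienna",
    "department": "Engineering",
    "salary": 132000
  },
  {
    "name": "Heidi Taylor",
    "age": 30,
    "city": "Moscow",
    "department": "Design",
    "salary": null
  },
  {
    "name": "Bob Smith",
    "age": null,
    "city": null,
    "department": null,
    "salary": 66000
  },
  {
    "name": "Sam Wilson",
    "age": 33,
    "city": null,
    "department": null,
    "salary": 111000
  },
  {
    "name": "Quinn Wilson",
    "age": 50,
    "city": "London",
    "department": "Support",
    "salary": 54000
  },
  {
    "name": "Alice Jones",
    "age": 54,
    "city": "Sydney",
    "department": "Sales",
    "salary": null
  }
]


Checking for missing (null) values in 6 records:

  Carol Jones: complete
  Heidi Taylor: salary
  Bob Smith: age, city, department
  Sam Wilson: city, department
  Quinn Wilson: complete
  Alice Jones: salary

Per field:
  name: 0 missing
  age: 1 missing
  city: 2 missing
  department: 2 missing
  salary: 2 missing

Total missing values: 7
Records with any missing: 4

7 missing values (age: 1, city: 2, department: 2, salary: 2); 4 incomplete records


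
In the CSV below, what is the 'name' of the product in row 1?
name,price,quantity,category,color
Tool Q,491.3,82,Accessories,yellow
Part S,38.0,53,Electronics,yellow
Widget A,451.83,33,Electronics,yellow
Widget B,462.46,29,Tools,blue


Query: Row 1 ('Tool Q'), column 'name'
Value: Tool Q

Tool Q


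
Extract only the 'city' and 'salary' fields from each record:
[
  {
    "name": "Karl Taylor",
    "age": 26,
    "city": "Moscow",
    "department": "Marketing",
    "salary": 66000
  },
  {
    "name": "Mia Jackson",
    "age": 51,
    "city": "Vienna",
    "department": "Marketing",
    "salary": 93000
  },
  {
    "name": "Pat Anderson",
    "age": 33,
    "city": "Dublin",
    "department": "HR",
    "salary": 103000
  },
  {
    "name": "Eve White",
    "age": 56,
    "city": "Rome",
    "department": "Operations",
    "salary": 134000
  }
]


Original: 4 records with fields: name, age, city, department, salary
Keep: ['city', 'salary']
Drop: ['name', 'age', 'department']
Result: 4 records, 2 fields each

[
  {
    "city": "Moscow",
    "salary": 66000
  },
  {
    "city": "Vienna",
    "salary": 93000
  },
  {
    "city": "Dublin",
    "salary": 103000
  },
  {
    "city": "Rome",
    "salary": 134000
  }
]


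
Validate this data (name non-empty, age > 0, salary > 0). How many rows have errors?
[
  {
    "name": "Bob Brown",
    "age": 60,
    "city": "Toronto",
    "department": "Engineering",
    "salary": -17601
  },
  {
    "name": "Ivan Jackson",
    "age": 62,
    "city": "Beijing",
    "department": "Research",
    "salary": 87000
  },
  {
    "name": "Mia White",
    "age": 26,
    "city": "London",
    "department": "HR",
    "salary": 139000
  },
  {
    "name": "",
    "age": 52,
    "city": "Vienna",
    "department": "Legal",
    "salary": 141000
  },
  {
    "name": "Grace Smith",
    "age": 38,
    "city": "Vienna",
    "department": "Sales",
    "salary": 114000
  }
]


Validating 5 records:
Rules: name non-empty, age > 0, salary > 0

  Row 1 (Bob Brown): negative salary: -17601
  Row 2 (Ivan Jackson): OK
  Row 3 (Mia White): OK
  Row 4 (???): empty name
  Row 5 (Grace Smith): OK

Total errors: 2

2 errors


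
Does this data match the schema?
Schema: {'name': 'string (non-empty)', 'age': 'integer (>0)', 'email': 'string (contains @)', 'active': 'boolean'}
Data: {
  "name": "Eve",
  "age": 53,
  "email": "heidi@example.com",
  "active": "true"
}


Validating each field against schema:
  name: OK (non-empty string)
  age: OK (positive integer)
  email: OK (string with @)
  active: FAIL ("true" is not a boolean)

Result: INVALID (1 error: active)

INVALID (1 error: active)


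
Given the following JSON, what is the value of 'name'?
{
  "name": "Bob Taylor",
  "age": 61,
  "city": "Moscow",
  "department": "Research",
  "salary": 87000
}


Looking up field 'name'
Value: Bob Taylor

Bob Taylor


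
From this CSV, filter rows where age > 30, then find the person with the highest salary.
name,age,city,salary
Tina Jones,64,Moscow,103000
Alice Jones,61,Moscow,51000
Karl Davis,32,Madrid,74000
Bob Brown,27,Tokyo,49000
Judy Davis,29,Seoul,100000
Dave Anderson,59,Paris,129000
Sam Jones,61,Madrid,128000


Filter: age > 30
Sort by: salary (descending)

Filtered records (5):
  Dave Anderson, age 59, salary $129000
  Sam Jones, age 61, salary $128000
  Tina Jones, age 64, salary $103000
  Karl Davis, age 32, salary $74000
  Alice Jones, age 61, salary $51000

Highest salary: Dave Anderson ($129000)

Dave Anderson


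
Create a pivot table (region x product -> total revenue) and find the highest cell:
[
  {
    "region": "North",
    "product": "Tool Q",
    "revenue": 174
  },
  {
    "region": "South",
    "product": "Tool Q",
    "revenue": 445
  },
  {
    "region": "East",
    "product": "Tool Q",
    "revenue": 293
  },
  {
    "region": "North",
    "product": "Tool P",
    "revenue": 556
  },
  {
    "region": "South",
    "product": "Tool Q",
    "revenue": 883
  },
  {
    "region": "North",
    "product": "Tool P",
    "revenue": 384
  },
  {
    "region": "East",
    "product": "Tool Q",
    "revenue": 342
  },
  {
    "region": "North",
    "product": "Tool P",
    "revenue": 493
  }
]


Pivot: region (rows) x product (columns) -> total revenue

     Tool P        Tool Q      
East             0           635  
North         1433           174  
South            0          1328  

Highest: North / Tool P = $1433

North / Tool P = $1433


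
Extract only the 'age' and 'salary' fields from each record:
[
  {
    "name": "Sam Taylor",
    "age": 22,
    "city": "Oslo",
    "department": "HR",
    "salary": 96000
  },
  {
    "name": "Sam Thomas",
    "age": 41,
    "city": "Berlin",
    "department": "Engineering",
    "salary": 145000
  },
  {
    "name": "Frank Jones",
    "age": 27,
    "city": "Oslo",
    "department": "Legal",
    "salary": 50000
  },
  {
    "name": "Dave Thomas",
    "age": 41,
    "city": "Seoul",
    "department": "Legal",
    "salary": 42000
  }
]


Original: 4 records with fields: name, age, city, department, salary
Keep: ['age', 'salary']
Drop: ['name', 'city', 'department']
Result: 4 records, 2 fields each

[
  {
    "age": 22,
    "salary": 96000
  },
  {
    "age": 41,
    "salary": 145000
  },
  {
    "age": 27,
    "salary": 50000
  },
  {
    "age": 41,
    "salary": 42000
  }
]


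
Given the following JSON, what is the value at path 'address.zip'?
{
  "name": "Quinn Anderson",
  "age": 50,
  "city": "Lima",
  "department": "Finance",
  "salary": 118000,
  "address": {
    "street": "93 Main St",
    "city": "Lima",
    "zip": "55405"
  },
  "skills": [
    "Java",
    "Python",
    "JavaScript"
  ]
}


Query: address.zip
Path: address -> zip
Value: 55405

55405


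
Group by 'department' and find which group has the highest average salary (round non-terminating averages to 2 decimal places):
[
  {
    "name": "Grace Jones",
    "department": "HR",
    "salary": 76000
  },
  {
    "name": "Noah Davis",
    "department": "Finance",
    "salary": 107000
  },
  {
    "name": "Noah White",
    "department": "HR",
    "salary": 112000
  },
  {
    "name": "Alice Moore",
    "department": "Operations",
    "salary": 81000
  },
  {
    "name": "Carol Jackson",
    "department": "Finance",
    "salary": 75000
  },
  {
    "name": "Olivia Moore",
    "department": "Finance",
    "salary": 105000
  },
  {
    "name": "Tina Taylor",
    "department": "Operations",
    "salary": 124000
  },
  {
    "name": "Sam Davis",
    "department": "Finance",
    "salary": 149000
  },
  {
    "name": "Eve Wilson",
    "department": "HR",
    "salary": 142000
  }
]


Group by: department

Groups:
  Finance: 4 people, avg salary = 436000/4 = $109000
  HR: 3 people, avg salary = 330000/3 = $110000
  Operations: 2 people, avg salary = 205000/2 = $102500

Highest average salary: HR ($110000)

HR ($110000)


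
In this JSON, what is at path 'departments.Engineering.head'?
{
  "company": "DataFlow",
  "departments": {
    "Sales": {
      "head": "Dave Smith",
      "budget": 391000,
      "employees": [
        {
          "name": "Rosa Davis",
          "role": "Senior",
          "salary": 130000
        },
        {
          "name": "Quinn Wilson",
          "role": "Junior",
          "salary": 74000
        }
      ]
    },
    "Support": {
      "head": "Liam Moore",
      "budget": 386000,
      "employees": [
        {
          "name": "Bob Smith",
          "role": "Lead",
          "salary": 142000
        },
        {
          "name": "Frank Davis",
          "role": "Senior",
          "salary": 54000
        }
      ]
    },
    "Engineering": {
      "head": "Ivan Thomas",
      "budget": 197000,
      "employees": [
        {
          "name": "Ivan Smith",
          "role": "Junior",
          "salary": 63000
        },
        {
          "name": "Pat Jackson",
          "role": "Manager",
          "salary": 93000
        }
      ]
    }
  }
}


Path: departments.Engineering.head

Navigate:
  -> departments
  -> Engineering
  -> head = 'Ivan Thomas'

Ivan Thomas


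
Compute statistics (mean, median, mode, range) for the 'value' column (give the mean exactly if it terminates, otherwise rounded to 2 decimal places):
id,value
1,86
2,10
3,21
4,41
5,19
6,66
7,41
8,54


Data: [86, 10, 21, 41, 19, 66, 41, 54]
Count: 8
Sum: 338
Mean: 338/8 = 42.25
Sorted: [10, 19, 21, 41, 41, 54, 66, 86]
Median: 41.0
Mode: 41 (2 times)
Range: 86 - 10 = 76
Min: 10, Max: 86

mean=42.25, median=41.0, mode=41, range=76


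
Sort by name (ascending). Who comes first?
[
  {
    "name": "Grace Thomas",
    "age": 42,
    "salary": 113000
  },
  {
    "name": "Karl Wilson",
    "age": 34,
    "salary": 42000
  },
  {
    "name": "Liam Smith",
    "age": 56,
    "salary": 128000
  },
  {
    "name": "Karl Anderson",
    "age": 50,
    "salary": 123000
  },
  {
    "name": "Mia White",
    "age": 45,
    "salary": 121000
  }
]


Sort by: name (ascending)

Sorted order:
  1. Grace Thomas (name = Grace Thomas)
  2. Karl Anderson (name = Karl Anderson)
  3. Karl Wilson (name = Karl Wilson)
  4. Liam Smith (name = Liam Smith)
  5. Mia White (name = Mia White)

First: Grace Thomas

Grace Thomas


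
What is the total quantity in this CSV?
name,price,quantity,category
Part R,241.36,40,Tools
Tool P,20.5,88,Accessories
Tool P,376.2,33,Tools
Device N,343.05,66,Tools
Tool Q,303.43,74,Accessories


Computing total quantity:
Values: [40, 88, 33, 66, 74]
Sum = 301

301


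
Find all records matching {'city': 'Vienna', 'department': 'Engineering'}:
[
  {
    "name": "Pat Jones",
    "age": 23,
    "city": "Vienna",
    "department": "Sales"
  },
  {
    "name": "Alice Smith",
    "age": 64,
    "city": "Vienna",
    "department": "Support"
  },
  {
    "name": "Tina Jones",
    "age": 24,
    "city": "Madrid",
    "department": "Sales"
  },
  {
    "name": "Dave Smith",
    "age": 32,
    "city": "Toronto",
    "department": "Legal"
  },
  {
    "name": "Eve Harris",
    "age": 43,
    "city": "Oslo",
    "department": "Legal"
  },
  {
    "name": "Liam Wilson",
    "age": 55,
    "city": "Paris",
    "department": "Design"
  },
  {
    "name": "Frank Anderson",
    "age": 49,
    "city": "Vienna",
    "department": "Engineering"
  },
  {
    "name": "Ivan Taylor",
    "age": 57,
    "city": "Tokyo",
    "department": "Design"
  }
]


Search criteria: {'city': 'Vienna', 'department': 'Engineering'}

Checking 8 records:
  Pat Jones: {city: Vienna, department: Sales}
  Alice Smith: {city: Vienna, department: Support}
  Tina Jones: {city: Madrid, department: Sales}
  Dave Smith: {city: Toronto, department: Legal}
  Eve Harris: {city: Oslo, department: Legal}
  Liam Wilson: {city: Paris, department: Design}
  Frank Anderson: {city: Vienna, department: Engineering} <-- MATCH
  Ivan Taylor: {city: Tokyo, department: Design}

Matches: ["Frank Anderson"]

["Frank Anderson"]


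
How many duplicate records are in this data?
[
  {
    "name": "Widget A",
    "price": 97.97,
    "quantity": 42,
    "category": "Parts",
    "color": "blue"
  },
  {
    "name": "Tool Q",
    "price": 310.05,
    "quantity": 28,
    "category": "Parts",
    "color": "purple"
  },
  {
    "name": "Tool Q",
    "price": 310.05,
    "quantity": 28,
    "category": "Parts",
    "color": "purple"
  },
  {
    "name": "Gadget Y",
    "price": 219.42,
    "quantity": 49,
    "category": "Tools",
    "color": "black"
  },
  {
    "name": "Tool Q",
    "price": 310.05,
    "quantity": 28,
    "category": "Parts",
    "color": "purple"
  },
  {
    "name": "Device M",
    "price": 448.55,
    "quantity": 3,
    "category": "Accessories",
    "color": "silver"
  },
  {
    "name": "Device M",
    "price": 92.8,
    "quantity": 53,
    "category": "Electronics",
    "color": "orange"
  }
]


Checking 7 records for duplicates:

  Row 1: Widget A ($97.97, qty 42)
  Row 2: Tool Q ($310.05, qty 28)
  Row 3: Tool Q ($310.05, qty 28) <-- DUPLICATE
  Row 4: Gadget Y ($219.42, qty 49)
  Row 5: Tool Q ($310.05, qty 28) <-- DUPLICATE
  Row 6: Device M ($448.55, qty 3)
  Row 7: Device M ($92.8, qty 53)

Duplicates found: 2
Unique records: 5

2 duplicates, 5 unique


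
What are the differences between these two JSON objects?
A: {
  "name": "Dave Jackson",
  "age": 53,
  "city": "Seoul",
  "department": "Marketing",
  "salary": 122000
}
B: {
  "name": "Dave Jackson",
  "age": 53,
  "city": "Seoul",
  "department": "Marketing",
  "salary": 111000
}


Comparing each field (in key order):
  name: same
  age: same
  city: same
  department: same
  salary: DIFFERENT
Differences:
  salary: 122000 -> 111000

1 field(s) changed

1 change: salary


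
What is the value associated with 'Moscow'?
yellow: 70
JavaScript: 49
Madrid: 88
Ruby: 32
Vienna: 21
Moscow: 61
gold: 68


Looking up key 'Moscow'
Value: 61

61


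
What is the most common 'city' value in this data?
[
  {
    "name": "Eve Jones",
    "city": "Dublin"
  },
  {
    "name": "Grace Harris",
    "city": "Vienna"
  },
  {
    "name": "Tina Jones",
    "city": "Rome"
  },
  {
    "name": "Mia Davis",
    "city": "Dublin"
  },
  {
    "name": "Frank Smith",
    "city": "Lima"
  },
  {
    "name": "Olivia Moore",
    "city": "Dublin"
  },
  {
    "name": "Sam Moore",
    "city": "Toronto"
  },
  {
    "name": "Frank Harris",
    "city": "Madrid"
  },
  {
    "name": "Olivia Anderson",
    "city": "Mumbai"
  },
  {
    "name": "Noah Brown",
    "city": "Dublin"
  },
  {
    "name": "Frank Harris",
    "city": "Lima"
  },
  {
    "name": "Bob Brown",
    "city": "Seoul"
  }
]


Counting 'city' values across 12 records:

  Dublin: 4 ####
  Lima: 2 ##
  Vienna: 1 #
  Rome: 1 #
  Toronto: 1 #
  Madrid: 1 #
  Mumbai: 1 #
  Seoul: 1 #

Most common: Dublin (4 times)

Dublin (4 times)


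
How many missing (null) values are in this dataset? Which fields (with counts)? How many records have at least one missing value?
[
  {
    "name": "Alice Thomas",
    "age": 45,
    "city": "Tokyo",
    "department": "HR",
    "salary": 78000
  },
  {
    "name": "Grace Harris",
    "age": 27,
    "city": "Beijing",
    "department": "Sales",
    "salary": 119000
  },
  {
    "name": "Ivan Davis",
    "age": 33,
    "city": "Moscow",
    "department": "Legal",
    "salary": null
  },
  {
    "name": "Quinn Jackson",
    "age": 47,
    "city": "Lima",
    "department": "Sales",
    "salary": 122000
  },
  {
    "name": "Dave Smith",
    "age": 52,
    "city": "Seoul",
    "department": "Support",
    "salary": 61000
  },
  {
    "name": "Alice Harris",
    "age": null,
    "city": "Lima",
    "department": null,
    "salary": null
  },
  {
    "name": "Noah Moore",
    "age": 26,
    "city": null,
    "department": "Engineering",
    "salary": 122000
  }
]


Checking for missing (null) values in 7 records:

  Alice Thomas: complete
  Grace Harris: complete
  Ivan Davis: salary
  Quinn Jackson: complete
  Dave Smith: complete
  Alice Harris: age, department, salary
  Noah Moore: city

Per field:
  name: 0 missing
  age: 1 missing
  city: 1 missing
  department: 1 missing
  salary: 2 missing

Total missing values: 5
Records with any missing: 3

5 missing values (age: 1, city: 1, department: 1, salary: 2); 3 incomplete records


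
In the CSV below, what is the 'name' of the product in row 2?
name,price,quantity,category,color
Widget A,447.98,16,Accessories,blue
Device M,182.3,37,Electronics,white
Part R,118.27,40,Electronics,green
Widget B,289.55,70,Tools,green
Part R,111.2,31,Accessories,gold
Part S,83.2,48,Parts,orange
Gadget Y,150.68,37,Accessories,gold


Query: Row 2 ('Device M'), column 'name'
Value: Device M

Device M


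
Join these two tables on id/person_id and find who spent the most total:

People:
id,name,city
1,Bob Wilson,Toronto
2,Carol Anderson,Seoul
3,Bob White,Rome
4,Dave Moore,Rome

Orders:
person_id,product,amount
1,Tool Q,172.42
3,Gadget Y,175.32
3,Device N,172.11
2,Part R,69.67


Join on: people.id = orders.person_id

Joined rows:
  Bob Wilson (Toronto) bought Tool Q for $172.42
  Bob White (Rome) bought Gadget Y for $175.32
  Bob White (Rome) bought Device N for $172.11
  Carol Anderson (Seoul) bought Part R for $69.67

Total per person:
  Bob White: $347.43
  Bob Wilson: $172.42
  Carol Anderson: $69.67

Top spender: Bob White ($347.43)

Bob White ($347.43)


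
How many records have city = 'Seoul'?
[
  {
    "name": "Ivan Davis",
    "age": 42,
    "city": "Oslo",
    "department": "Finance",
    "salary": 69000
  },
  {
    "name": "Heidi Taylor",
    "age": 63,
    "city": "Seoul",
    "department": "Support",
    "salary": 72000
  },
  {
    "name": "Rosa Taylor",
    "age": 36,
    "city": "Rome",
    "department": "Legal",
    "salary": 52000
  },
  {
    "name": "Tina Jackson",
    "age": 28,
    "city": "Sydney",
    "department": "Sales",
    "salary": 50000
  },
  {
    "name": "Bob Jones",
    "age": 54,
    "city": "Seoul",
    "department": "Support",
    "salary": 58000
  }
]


Data: 5 records
Condition: city = 'Seoul'

Checking each record:
  Ivan Davis: Oslo
  Heidi Taylor: Seoul MATCH
  Rosa Taylor: Rome
  Tina Jackson: Sydney
  Bob Jones: Seoul MATCH

Count: 2

2


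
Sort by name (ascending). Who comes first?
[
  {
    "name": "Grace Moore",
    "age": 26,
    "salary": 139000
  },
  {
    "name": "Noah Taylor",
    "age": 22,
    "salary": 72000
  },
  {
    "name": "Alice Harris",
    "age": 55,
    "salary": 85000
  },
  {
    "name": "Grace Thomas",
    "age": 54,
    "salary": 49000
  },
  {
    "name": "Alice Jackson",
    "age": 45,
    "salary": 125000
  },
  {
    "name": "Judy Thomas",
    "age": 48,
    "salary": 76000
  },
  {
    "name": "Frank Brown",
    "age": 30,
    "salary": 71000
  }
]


Sort by: name (ascending)

Sorted order:
  1. Alice Harris (name = Alice Harris)
  2. Alice Jackson (name = Alice Jackson)
  3. Frank Brown (name = Frank Brown)
  4. Grace Moore (name = Grace Moore)
  5. Grace Thomas (name = Grace Thomas)
  6. Judy Thomas (name = Judy Thomas)
  7. Noah Taylor (name = Noah Taylor)

First: Alice Harris

Alice Harris


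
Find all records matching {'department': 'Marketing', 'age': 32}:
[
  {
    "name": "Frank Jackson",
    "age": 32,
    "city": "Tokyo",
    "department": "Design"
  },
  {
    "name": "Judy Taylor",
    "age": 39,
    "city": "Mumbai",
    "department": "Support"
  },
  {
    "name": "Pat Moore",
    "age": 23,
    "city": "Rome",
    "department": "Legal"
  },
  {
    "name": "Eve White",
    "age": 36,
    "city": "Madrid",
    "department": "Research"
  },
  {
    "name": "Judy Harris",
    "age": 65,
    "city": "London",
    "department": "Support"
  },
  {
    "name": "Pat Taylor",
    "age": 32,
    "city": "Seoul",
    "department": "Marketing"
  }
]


Search criteria: {'department': 'Marketing', 'age': 32}

Checking 6 records:
  Frank Jackson: {department: Design, age: 32}
  Judy Taylor: {department: Support, age: 39}
  Pat Moore: {department: Legal, age: 23}
  Eve White: {department: Research, age: 36}
  Judy Harris: {department: Support, age: 65}
  Pat Taylor: {department: Marketing, age: 32} <-- MATCH

Matches: ["Pat Taylor"]

["Pat Taylor"]


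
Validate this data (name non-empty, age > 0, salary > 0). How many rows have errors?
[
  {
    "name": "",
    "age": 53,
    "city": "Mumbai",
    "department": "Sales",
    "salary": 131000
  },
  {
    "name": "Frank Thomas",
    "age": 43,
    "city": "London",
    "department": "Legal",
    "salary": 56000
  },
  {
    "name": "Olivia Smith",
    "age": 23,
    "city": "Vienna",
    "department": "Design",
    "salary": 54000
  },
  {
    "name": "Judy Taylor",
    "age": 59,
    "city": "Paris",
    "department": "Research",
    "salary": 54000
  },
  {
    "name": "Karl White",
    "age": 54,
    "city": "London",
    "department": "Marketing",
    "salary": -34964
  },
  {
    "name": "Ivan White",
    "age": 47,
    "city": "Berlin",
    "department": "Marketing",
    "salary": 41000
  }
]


Validating 6 records:
Rules: name non-empty, age > 0, salary > 0

  Row 1 (???): empty name
  Row 2 (Frank Thomas): OK
  Row 3 (Olivia Smith): OK
  Row 4 (Judy Taylor): OK
  Row 5 (Karl White): negative salary: -34964
  Row 6 (Ivan White): OK

Total errors: 2

2 errors


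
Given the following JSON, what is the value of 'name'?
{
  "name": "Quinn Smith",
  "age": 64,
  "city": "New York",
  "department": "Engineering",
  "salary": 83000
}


Looking up field 'name'
Value: Quinn Smith

Quinn Smith


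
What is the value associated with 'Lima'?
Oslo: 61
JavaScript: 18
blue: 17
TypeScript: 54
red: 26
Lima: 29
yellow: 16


Looking up key 'Lima'
Value: 29

29


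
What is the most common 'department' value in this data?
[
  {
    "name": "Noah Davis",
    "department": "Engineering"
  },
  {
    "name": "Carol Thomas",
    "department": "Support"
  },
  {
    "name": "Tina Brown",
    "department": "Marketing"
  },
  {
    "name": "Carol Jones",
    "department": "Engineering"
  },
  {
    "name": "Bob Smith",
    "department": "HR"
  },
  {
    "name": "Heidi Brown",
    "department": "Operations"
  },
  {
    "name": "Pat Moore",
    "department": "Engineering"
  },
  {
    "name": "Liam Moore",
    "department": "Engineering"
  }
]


Counting 'department' values across 8 records:

  Engineering: 4 ####
  Support: 1 #
  Marketing: 1 #
  HR: 1 #
  Operations: 1 #

Most common: Engineering (4 times)

Engineering (4 times)


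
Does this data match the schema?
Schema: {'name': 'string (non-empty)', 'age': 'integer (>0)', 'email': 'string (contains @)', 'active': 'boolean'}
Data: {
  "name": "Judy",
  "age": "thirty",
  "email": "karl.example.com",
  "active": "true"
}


Validating each field against schema:
  name: OK (non-empty string)
  age: FAIL ("thirty" is not an integer)
  email: FAIL ("karl.example.com" does not contain @)
  active: FAIL ("true" is not a boolean)

Result: INVALID (3 errors: age, email, active)

INVALID (3 errors: age, email, active)


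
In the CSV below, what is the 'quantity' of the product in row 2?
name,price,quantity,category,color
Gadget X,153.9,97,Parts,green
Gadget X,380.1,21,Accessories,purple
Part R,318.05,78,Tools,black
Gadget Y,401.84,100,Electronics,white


Query: Row 2 ('Gadget X'), column 'quantity'
Value: 21

21


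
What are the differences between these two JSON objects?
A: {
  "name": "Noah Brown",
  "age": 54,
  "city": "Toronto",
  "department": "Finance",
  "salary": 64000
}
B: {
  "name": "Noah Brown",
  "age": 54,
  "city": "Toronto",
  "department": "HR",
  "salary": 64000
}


Comparing each field (in key order):
  name: same
  age: same
  city: same
  department: DIFFERENT
  salary: same
Differences:
  department: Finance -> HR

1 field(s) changed

1 change: department


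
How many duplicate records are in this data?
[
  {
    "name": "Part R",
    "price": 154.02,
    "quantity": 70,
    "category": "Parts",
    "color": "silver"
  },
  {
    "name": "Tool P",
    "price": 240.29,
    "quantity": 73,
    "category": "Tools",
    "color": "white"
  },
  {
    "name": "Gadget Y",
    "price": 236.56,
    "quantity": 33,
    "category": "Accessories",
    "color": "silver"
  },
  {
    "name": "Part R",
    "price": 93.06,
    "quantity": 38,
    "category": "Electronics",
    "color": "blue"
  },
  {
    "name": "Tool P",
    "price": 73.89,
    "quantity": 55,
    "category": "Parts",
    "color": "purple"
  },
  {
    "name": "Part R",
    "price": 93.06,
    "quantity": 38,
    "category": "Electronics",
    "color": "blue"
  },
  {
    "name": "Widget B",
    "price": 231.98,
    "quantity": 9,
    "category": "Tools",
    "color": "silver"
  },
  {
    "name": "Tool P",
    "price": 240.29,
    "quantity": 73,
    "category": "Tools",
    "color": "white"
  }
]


Checking 8 records for duplicates:

  Row 1: Part R ($154.02, qty 70)
  Row 2: Tool P ($240.29, qty 73)
  Row 3: Gadget Y ($236.56, qty 33)
  Row 4: Part R ($93.06, qty 38)
  Row 5: Tool P ($73.89, qty 55)
  Row 6: Part R ($93.06, qty 38) <-- DUPLICATE
  Row 7: Widget B ($231.98, qty 9)
  Row 8: Tool P ($240.29, qty 73) <-- DUPLICATE

Duplicates found: 2
Unique records: 6

2 duplicates, 6 unique
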